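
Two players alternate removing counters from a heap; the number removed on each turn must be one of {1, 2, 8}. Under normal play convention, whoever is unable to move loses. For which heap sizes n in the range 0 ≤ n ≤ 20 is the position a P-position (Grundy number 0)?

n :  0  1  2  3  4  5  6  7  8  9 10 11 12 13 14 15 16 17 18 19 20
G :  0  1  2  0  1  2  0  1  2  0  1  2  0  1  2  0  1  2  0  1  2
P-positions are exactly the n with G(n) = 0.

0, 3, 6, 9, 12, 15, 18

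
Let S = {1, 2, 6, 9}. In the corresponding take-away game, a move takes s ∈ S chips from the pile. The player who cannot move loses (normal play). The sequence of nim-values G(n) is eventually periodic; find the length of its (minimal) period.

G(0) = 0
G(1) = mex{0} = 1
G(2) = mex{1,0} = 2
G(3) = mex{2,1} = 0
G(4) = mex{0,2} = 1
G(5) = mex{1,0} = 2
G(6) = mex{2,1,0} = 3
G(7) = mex{3,2,1} = 0
G(8) = mex{0,3,2} = 1
G(9) = mex{1,0,0,0} = 2
G(10) = mex{2,1,1,1} = 0
G(11) = mex{0,2,2,2} = 1
G(12) = mex{1,0,3,0} = 2
G(13) = mex{2,1,0,1} = 3
G(14) = mex{3,2,1,2} = 0
G(15) = mex{0,3,2,3} = 1
G(16) = mex{1,0,0,0} = 2
G(17) = mex{2,1,1,1} = 0
G(n+7) = G(n) holds for n = 0,…,8 (a full window of length max(S) = 9), so the sequence is purely periodic with period 7.

7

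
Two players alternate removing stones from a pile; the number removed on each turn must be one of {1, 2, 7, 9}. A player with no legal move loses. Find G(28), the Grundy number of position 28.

0

n :  0  1  2  3  4  5  6  7  8  9 10 11 12 13 14 15 16 17 18 19 20 21 22 23 24 25 26 27 28
G :  0  1  2  0  1  2  0  1  2  3  4  0  1  2  0  1  2  0  1  2  3  4  0  1  2  0  1  2  0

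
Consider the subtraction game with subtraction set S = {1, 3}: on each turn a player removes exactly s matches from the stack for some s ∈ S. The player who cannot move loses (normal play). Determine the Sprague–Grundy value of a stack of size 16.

n :  0  1  2  3  4  5  6  7  8  9 10 11 12 13 14 15 16
G :  0  1  0  1  0  1  0  1  0  1  0  1  0  1  0  1  0

0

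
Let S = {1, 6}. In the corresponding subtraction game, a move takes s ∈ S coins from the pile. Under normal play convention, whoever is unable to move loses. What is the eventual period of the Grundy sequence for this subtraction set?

7

n :  0  1  2  3  4  5  6  7  8  9 10 11 12 13 14 15
G :  0  1  0  1  0  1  2  0  1  0  1  0  1  2  0  1
G(n+7) = G(n) holds for n = 0,…,5 (a full window of length max(S) = 6), so the sequence is purely periodic with period 7.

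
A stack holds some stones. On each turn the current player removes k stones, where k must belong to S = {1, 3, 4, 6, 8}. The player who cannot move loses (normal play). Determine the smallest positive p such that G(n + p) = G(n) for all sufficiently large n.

7

G(0) = 0
G(1) = mex{0} = 1
G(2) = mex{1} = 0
G(3) = mex{0,0} = 1
G(4) = mex{1,1,0} = 2
G(5) = mex{2,0,1} = 3
G(6) = mex{3,1,0,0} = 2
G(7) = mex{2,2,1,1} = 0
G(8) = mex{0,3,2,0,0} = 1
G(9) = mex{1,2,3,1,1} = 0
G(10) = mex{0,0,2,2,0} = 1
G(11) = mex{1,1,0,3,1} = 2
G(12) = mex{2,0,1,2,2} = 3
G(13) = mex{3,1,0,0,3} = 2
G(14) = mex{2,2,1,1,2} = 0
G(15) = mex{0,3,2,0,0} = 1
G(16) = mex{1,2,3,1,1} = 0
G(n+7) = G(n) holds for n = 0,…,7 (a full window of length max(S) = 8), so the sequence is purely periodic with period 7.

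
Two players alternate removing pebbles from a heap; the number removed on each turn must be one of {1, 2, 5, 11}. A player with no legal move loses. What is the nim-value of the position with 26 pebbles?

2

n :  0  1  2  3  4  5  6  7  8  9 10 11 12 13 14 15 16 17 18 19 20 21 22 23 24 25 26
G :  0  1  2  0  1  2  0  1  2  0  1  2  0  1  2  0  1  2  0  1  2  0  1  2  0  1  2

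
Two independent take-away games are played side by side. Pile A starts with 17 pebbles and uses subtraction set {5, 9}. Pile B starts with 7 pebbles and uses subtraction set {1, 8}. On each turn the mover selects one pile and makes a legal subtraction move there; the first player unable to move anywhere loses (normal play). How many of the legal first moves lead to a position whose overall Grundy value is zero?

Pile A, S = {5, 9}:
G(0) = 0
G(1) = mex{} = 0
G(2) = mex{} = 0
G(3) = mex{} = 0
G(4) = mex{} = 0
G(5) = mex{0} = 1
G(6) = mex{0} = 1
G(7) = mex{0} = 1
G(8) = mex{0} = 1
G(9) = mex{0,0} = 1
G(10) = mex{1,0} = 2
G(11) = mex{1,0} = 2
G(12) = mex{1,0} = 2
G(13) = mex{1,0} = 2
G(14) = mex{1,1} = 0
G(15) = mex{2,1} = 0
G(16) = mex{2,1} = 0
G(17) = mex{2,1} = 0
G_A(17) = 0.
Pile B, S = {1, 8}:
G(0) = 0
G(1) = mex{0} = 1
G(2) = mex{1} = 0
G(3) = mex{0} = 1
G(4) = mex{1} = 0
G(5) = mex{0} = 1
G(6) = mex{1} = 0
G(7) = mex{0} = 1
G_B(7) = 1.
Combined Grundy value = 0 ⊕ 1 = 1.
A winning move leaves total XOR = 0, i.e. changes one component's Grundy value g to g ⊕ X where X is the current total.
Pile A: need g' = 0⊕1 = 1. Options: 17−5→G=2, 17−9→G=1. Hits: 1.
Pile B: need g' = 1⊕1 = 0. Options: 7−1→G=0. Hits: 1.

2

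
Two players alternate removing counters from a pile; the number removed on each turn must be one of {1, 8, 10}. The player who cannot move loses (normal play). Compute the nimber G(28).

1

n :  0  1  2  3  4  5  6  7  8  9 10 11 12 13 14 15 16 17 18 19 20 21 22 23 24 25 26 27 28
G :  0  1  0  1  0  1  0  1  2  0  1  0  1  0  1  0  1  2  0  1  0  1  0  1  0  1  2  0  1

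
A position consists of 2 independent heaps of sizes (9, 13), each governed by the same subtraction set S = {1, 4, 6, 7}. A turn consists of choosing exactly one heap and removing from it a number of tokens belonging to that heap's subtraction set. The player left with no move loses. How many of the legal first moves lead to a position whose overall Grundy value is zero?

All heaps use S = {1, 4, 6, 7}:
G(0) = 0
G(1) = mex{0} = 1
G(2) = mex{1} = 0
G(3) = mex{0} = 1
G(4) = mex{1,0} = 2
G(5) = mex{2,1} = 0
G(6) = mex{0,0,0} = 1
G(7) = mex{1,1,1,0} = 2
G(8) = mex{2,2,0,1} = 3
G(9) = mex{3,0,1,0} = 2
G(10) = mex{2,1,2,1} = 0
G(11) = mex{0,2,0,2} = 1
G(12) = mex{1,3,1,0} = 2
G(13) = mex{2,2,2,1} = 0
Heap A: G(9) = 2.
Heap B: G(13) = 0.
Combined Grundy value = 2 ⊕ 0 = 2.
A winning move leaves total XOR = 0, i.e. changes one component's Grundy value g to g ⊕ X where X is the current total.
Heap A: need g' = 2⊕2 = 0. Options: 9−1→G=3, 9−4→G=0, 9−6→G=1, 9−7→G=0. Hits: 2.
Heap B: need g' = 0⊕2 = 2. Options: 13−1→G=2, 13−4→G=2, 13−6→G=2, 13−7→G=1. Hits: 3.

5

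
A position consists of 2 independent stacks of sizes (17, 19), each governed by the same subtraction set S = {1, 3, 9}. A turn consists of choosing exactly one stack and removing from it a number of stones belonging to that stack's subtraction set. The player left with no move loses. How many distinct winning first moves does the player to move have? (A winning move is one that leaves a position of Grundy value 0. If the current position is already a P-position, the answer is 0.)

0

All stacks use S = {1, 3, 9}:
n :  0  1  2  3  4  5  6  7  8  9 10 11 12 13 14 15 16 17 18 19
G :  0  1  0  1  0  1  0  1  0  1  0  1  0  1  0  1  0  1  0  1
Stack A: G(17) = 1.
Stack B: G(19) = 1.
Combined Grundy value = 1 ⊕ 1 = 0.
A winning move leaves total XOR = 0, i.e. changes one component's Grundy value g to g ⊕ X where X is the current total.
Stack A: target g' = 1⊕0 = 1, but every legal move changes the Grundy value (mex property), so 0 moves.
Stack B: target g' = 1⊕0 = 1, but every legal move changes the Grundy value (mex property), so 0 moves.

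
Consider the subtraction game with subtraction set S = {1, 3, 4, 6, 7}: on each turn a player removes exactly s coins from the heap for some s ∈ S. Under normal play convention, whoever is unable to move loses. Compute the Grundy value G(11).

1

n :  0  1  2  3  4  5  6  7  8  9 10 11
G :  0  1  0  1  2  3  2  3  4  5  0  1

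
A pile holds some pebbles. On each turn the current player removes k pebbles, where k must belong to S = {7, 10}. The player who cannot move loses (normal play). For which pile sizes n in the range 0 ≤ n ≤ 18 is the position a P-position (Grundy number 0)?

n :  0  1  2  3  4  5  6  7  8  9 10 11 12 13 14 15 16 17 18
G :  0  0  0  0  0  0  0  1  1  1  1  1  1  1  2  2  2  0  0
P-positions are exactly the n with G(n) = 0.

0, 1, 2, 3, 4, 5, 6, 17, 18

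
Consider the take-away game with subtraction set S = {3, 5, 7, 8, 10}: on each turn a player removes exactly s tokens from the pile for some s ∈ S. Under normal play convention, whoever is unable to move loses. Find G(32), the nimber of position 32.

2

n :  0  1  2  3  4  5  6  7  8  9 10 11 12 13 14 15 16 17 18 19 20 21 22 23 24 25 26 27 28 29 30 31 32
G :  0  0  0  1  1  1  2  2  2  3  3  3  4  0  0  0  1  1  1  2  2  2  3  3  3  4  0  0  0  1  1  1  2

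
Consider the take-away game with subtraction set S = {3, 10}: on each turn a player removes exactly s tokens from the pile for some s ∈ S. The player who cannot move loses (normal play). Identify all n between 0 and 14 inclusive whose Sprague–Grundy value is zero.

G(0) = 0
G(1) = mex{} = 0
G(2) = mex{} = 0
G(3) = mex{0} = 1
G(4) = mex{0} = 1
G(5) = mex{0} = 1
G(6) = mex{1} = 0
G(7) = mex{1} = 0
G(8) = mex{1} = 0
G(9) = mex{0} = 1
G(10) = mex{0,0} = 1
G(11) = mex{0,0} = 1
G(12) = mex{1,0} = 2
G(13) = mex{1,1} = 0
G(14) = mex{1,1} = 0
P-positions are exactly the n with G(n) = 0.

0, 1, 2, 6, 7, 8, 13, 14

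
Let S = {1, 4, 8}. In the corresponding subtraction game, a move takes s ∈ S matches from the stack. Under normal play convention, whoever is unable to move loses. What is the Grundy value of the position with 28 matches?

G(0) = 0
G(1) = mex{0} = 1
G(2) = mex{1} = 0
G(3) = mex{0} = 1
G(4) = mex{1,0} = 2
G(5) = mex{2,1} = 0
G(6) = mex{0,0} = 1
G(7) = mex{1,1} = 0
G(8) = mex{0,2,0} = 1
G(9) = mex{1,0,1} = 2
G(10) = mex{2,1,0} = 3
G(11) = mex{3,0,1} = 2
G(12) = mex{2,1,2} = 0
G(13) = mex{0,2,0} = 1
G(14) = mex{1,3,1} = 0
G(15) = mex{0,2,0} = 1
G(16) = mex{1,0,1} = 2
G(17) = mex{2,1,2} = 0
G(18) = mex{0,0,3} = 1
G(19) = mex{1,1,2} = 0
G(20) = mex{0,2,0} = 1
G(21) = mex{1,0,1} = 2
G(22) = mex{2,1,0} = 3
G(23) = mex{3,0,1} = 2
G(24) = mex{2,1,2} = 0
G(25) = mex{0,2,0} = 1
G(26) = mex{1,3,1} = 0
G(27) = mex{0,2,0} = 1
G(28) = mex{1,0,1} = 2

2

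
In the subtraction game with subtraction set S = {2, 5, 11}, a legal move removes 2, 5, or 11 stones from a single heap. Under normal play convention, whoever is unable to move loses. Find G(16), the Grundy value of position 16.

G(0) = 0
G(1) = mex{} = 0
G(2) = mex{0} = 1
G(3) = mex{0} = 1
G(4) = mex{1} = 0
G(5) = mex{1,0} = 2
G(6) = mex{0,0} = 1
G(7) = mex{2,1} = 0
G(8) = mex{1,1} = 0
G(9) = mex{0,0} = 1
G(10) = mex{0,2} = 1
G(11) = mex{1,1,0} = 2
G(12) = mex{1,0,0} = 2
G(13) = mex{2,0,1} = 3
G(14) = mex{2,1,1} = 0
G(15) = mex{3,1,0} = 2
G(16) = mex{0,2,2} = 1

1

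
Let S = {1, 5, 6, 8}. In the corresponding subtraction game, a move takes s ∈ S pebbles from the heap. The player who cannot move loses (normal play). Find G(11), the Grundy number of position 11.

0

n :  0  1  2  3  4  5  6  7  8  9 10 11
G :  0  1  0  1  0  1  2  3  2  3  2  0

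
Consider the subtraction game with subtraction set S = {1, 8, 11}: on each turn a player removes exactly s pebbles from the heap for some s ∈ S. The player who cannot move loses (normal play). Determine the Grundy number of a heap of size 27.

n :  0  1  2  3  4  5  6  7  8  9 10 11 12 13 14 15 16 17 18 19 20 21 22 23 24 25 26 27
G :  0  1  0  1  0  1  0  1  2  0  1  2  3  2  3  2  0  1  0  1  2  0  1  0  1  0  1  2

2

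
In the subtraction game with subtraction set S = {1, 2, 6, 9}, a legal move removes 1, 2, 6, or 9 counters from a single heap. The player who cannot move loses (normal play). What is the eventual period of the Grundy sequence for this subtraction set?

G(0) = 0
G(1) = mex{0} = 1
G(2) = mex{1,0} = 2
G(3) = mex{2,1} = 0
G(4) = mex{0,2} = 1
G(5) = mex{1,0} = 2
G(6) = mex{2,1,0} = 3
G(7) = mex{3,2,1} = 0
G(8) = mex{0,3,2} = 1
G(9) = mex{1,0,0,0} = 2
G(10) = mex{2,1,1,1} = 0
G(11) = mex{0,2,2,2} = 1
G(12) = mex{1,0,3,0} = 2
G(13) = mex{2,1,0,1} = 3
G(14) = mex{3,2,1,2} = 0
G(15) = mex{0,3,2,3} = 1
G(16) = mex{1,0,0,0} = 2
G(17) = mex{2,1,1,1} = 0
G(n+7) = G(n) holds for n = 0,…,8 (a full window of length max(S) = 9), so the sequence is purely periodic with period 7.

7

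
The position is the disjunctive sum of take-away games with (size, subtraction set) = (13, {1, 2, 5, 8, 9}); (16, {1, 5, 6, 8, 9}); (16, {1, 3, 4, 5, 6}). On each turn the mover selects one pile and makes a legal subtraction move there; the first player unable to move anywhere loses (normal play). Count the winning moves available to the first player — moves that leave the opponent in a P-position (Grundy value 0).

Pile A, S = {1, 2, 5, 8, 9}:
n :  0  1  2  3  4  5  6  7  8  9 10 11 12 13
G :  0  1  2  0  1  2  0  1  2  3  0  1  2  0
G_A(13) = 0.
Pile B, S = {1, 5, 6, 8, 9}:
G(0) = 0
G(1) = mex{0} = 1
G(2) = mex{1} = 0
G(3) = mex{0} = 1
G(4) = mex{1} = 0
G(5) = mex{0,0} = 1
G(6) = mex{1,1,0} = 2
G(7) = mex{2,0,1} = 3
G(8) = mex{3,1,0,0} = 2
G(9) = mex{2,0,1,1,0} = 3
G(10) = mex{3,1,0,0,1} = 2
G(11) = mex{2,2,1,1,0} = 3
G(12) = mex{3,3,2,0,1} = 4
G(13) = mex{4,2,3,1,0} = 5
G(14) = mex{5,3,2,2,1} = 0
G(15) = mex{0,2,3,3,2} = 1
G(16) = mex{1,3,2,2,3} = 0
G_B(16) = 0.
Pile C, S = {1, 3, 4, 5, 6}:
n :  0  1  2  3  4  5  6  7  8  9 10 11 12 13 14 15 16
G :  0  1  0  1  2  3  2  3  4  0  1  0  1  2  3  2  3
G_C(16) = 3.
Combined Grundy value = 0 ⊕ 0 ⊕ 3 = 3.
A winning move leaves total XOR = 0, i.e. changes one component's Grundy value g to g ⊕ X where X is the current total.
Pile A: need g' = 0⊕3 = 3. Options: 13−1→G=2, 13−2→G=1, 13−5→G=2, 13−8→G=2, 13−9→G=1. Hits: 0.
Pile B: need g' = 0⊕3 = 3. Options: 16−1→G=1, 16−5→G=3, 16−6→G=2, 16−8→G=2, 16−9→G=3. Hits: 2.
Pile C: need g' = 3⊕3 = 0. Options: 16−1→G=2, 16−3→G=2, 16−4→G=1, 16−5→G=0, 16−6→G=1. Hits: 1.

3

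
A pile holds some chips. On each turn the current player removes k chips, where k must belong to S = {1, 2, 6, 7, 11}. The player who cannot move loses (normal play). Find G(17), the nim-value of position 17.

n :  0  1  2  3  4  5  6  7  8  9 10 11 12 13 14 15 16 17
G :  0  1  2  0  1  2  3  4  0  1  2  3  0  1  2  3  0  1

1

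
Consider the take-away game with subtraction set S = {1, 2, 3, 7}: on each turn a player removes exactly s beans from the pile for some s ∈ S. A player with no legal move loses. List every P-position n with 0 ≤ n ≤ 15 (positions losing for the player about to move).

0, 4, 8, 12

G(0) = 0
G(1) = mex{0} = 1
G(2) = mex{1,0} = 2
G(3) = mex{2,1,0} = 3
G(4) = mex{3,2,1} = 0
G(5) = mex{0,3,2} = 1
G(6) = mex{1,0,3} = 2
G(7) = mex{2,1,0,0} = 3
G(8) = mex{3,2,1,1} = 0
G(9) = mex{0,3,2,2} = 1
G(10) = mex{1,0,3,3} = 2
G(11) = mex{2,1,0,0} = 3
G(12) = mex{3,2,1,1} = 0
G(13) = mex{0,3,2,2} = 1
G(14) = mex{1,0,3,3} = 2
G(15) = mex{2,1,0,0} = 3
P-positions are exactly the n with G(n) = 0.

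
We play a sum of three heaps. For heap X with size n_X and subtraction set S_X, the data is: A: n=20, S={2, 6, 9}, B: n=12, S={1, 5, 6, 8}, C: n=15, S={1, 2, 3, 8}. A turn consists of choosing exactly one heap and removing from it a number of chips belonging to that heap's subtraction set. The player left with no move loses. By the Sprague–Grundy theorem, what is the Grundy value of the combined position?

Heap A, S = {2, 6, 9}:
G(0) = 0
G(1) = mex{} = 0
G(2) = mex{0} = 1
G(3) = mex{0} = 1
G(4) = mex{1} = 0
G(5) = mex{1} = 0
G(6) = mex{0,0} = 1
G(7) = mex{0,0} = 1
G(8) = mex{1,1} = 0
G(9) = mex{1,1,0} = 2
G(10) = mex{0,0,0} = 1
G(11) = mex{2,0,1} = 3
G(12) = mex{1,1,1} = 0
G(13) = mex{3,1,0} = 2
G(14) = mex{0,0,0} = 1
G(15) = mex{2,2,1} = 0
G(16) = mex{1,1,1} = 0
G(17) = mex{0,3,0} = 1
G(18) = mex{0,0,2} = 1
G(19) = mex{1,2,1} = 0
G(20) = mex{1,1,3} = 0
G_A(20) = 0.
Heap B, S = {1, 5, 6, 8}:
G(0) = 0
G(1) = mex{0} = 1
G(2) = mex{1} = 0
G(3) = mex{0} = 1
G(4) = mex{1} = 0
G(5) = mex{0,0} = 1
G(6) = mex{1,1,0} = 2
G(7) = mex{2,0,1} = 3
G(8) = mex{3,1,0,0} = 2
G(9) = mex{2,0,1,1} = 3
G(10) = mex{3,1,0,0} = 2
G(11) = mex{2,2,1,1} = 0
G(12) = mex{0,3,2,0} = 1
G_B(12) = 1.
Heap C, S = {1, 2, 3, 8}:
n :  0  1  2  3  4  5  6  7  8  9 10 11 12 13 14 15
G :  0  1  2  3  0  1  2  3  4  0  1  2  3  0  1  2
G_C(15) = 2.
Combined Grundy value = 0 ⊕ 1 ⊕ 2 = 3.

3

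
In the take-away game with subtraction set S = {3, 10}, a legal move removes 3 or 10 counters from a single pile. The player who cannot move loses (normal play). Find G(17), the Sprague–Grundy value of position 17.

1

G(0) = 0
G(1) = mex{} = 0
G(2) = mex{} = 0
G(3) = mex{0} = 1
G(4) = mex{0} = 1
G(5) = mex{0} = 1
G(6) = mex{1} = 0
G(7) = mex{1} = 0
G(8) = mex{1} = 0
G(9) = mex{0} = 1
G(10) = mex{0,0} = 1
G(11) = mex{0,0} = 1
G(12) = mex{1,0} = 2
G(13) = mex{1,1} = 0
G(14) = mex{1,1} = 0
G(15) = mex{2,1} = 0
G(16) = mex{0,0} = 1
G(17) = mex{0,0} = 1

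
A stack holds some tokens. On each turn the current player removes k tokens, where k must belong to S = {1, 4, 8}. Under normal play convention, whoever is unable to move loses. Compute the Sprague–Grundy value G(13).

1

n :  0  1  2  3  4  5  6  7  8  9 10 11 12 13
G :  0  1  0  1  2  0  1  0  1  2  3  2  0  1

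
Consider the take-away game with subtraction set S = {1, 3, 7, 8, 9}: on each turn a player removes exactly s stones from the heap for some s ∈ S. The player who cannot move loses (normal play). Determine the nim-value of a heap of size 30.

2

G(0) = 0
G(1) = mex{0} = 1
G(2) = mex{1} = 0
G(3) = mex{0,0} = 1
G(4) = mex{1,1} = 0
G(5) = mex{0,0} = 1
G(6) = mex{1,1} = 0
G(7) = mex{0,0,0} = 1
G(8) = mex{1,1,1,0} = 2
G(9) = mex{2,0,0,1,0} = 3
G(10) = mex{3,1,1,0,1} = 2
G(11) = mex{2,2,0,1,0} = 3
G(12) = mex{3,3,1,0,1} = 2
G(13) = mex{2,2,0,1,0} = 3
G(14) = mex{3,3,1,0,1} = 2
G(15) = mex{2,2,2,1,0} = 3
G(16) = mex{3,3,3,2,1} = 0
G(17) = mex{0,2,2,3,2} = 1
G(18) = mex{1,3,3,2,3} = 0
G(19) = mex{0,0,2,3,2} = 1
G(20) = mex{1,1,3,2,3} = 0
G(21) = mex{0,0,2,3,2} = 1
G(22) = mex{1,1,3,2,3} = 0
G(23) = mex{0,0,0,3,2} = 1
G(24) = mex{1,1,1,0,3} = 2
G(25) = mex{2,0,0,1,0} = 3
G(26) = mex{3,1,1,0,1} = 2
G(27) = mex{2,2,0,1,0} = 3
G(28) = mex{3,3,1,0,1} = 2
G(29) = mex{2,2,0,1,0} = 3
G(30) = mex{3,3,1,0,1} = 2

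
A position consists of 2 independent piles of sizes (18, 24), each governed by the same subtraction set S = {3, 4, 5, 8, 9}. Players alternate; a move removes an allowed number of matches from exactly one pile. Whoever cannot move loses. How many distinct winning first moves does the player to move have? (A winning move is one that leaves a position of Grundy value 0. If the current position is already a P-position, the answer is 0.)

All piles use S = {3, 4, 5, 8, 9}:
n :  0  1  2  3  4  5  6  7  8  9 10 11 12 13 14 15 16 17 18 19 20 21 22 23 24
G :  0  0  0  1  1  1  2  2  2  3  3  3  0  0  0  1  1  1  2  2  2  3  3  3  0
Pile A: G(18) = 2.
Pile B: G(24) = 0.
Combined Grundy value = 2 ⊕ 0 = 2.
A winning move leaves total XOR = 0, i.e. changes one component's Grundy value g to g ⊕ X where X is the current total.
Pile A: need g' = 2⊕2 = 0. Options: 18−3→G=1, 18−4→G=0, 18−5→G=0, 18−8→G=3, 18−9→G=3. Hits: 2.
Pile B: need g' = 0⊕2 = 2. Options: 24−3→G=3, 24−4→G=2, 24−5→G=2, 24−8→G=1, 24−9→G=1. Hits: 2.

4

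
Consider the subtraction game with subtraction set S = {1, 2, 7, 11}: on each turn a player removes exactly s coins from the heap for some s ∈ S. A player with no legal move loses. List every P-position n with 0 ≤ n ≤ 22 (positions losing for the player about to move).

n :  0  1  2  3  4  5  6  7  8  9 10 11 12 13 14 15 16 17 18 19 20 21 22
G :  0  1  2  0  1  2  0  1  2  0  1  2  0  1  2  0  1  2  0  1  2  0  1
P-positions are exactly the n with G(n) = 0.

0, 3, 6, 9, 12, 15, 18, 21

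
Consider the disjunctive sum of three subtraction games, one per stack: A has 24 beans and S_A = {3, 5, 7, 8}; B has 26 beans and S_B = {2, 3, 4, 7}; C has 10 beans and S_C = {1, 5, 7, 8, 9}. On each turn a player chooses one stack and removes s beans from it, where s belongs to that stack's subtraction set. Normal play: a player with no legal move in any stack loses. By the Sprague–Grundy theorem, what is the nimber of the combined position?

0

Stack A, S = {3, 5, 7, 8}:
G(0) = 0
G(1) = mex{} = 0
G(2) = mex{} = 0
G(3) = mex{0} = 1
G(4) = mex{0} = 1
G(5) = mex{0,0} = 1
G(6) = mex{1,0} = 2
G(7) = mex{1,0,0} = 2
G(8) = mex{1,1,0,0} = 2
G(9) = mex{2,1,0,0} = 3
G(10) = mex{2,1,1,0} = 3
G(11) = mex{2,2,1,1} = 0
G(12) = mex{3,2,1,1} = 0
G(13) = mex{3,2,2,1} = 0
G(14) = mex{0,3,2,2} = 1
G(15) = mex{0,3,2,2} = 1
G(16) = mex{0,0,3,2} = 1
G(17) = mex{1,0,3,3} = 2
G(18) = mex{1,0,0,3} = 2
G(19) = mex{1,1,0,0} = 2
G(20) = mex{2,1,0,0} = 3
G(21) = mex{2,1,1,0} = 3
G(22) = mex{2,2,1,1} = 0
G(23) = mex{3,2,1,1} = 0
G(24) = mex{3,2,2,1} = 0
G_A(24) = 0.
Stack B, S = {2, 3, 4, 7}:
n :  0  1  2  3  4  5  6  7  8  9 10 11 12 13 14 15 16 17 18 19 20 21 22 23 24 25 26
G :  0  0  1  1  2  2  0  3  1  4  2  0  0  1  1  2  2  0  3  1  4  2  0  0  1  1  2
G_B(26) = 2.
Stack C, S = {1, 5, 7, 8, 9}:
n :  0  1  2  3  4  5  6  7  8  9 10
G :  0  1  0  1  0  1  0  1  2  3  2
G_C(10) = 2.
Combined Grundy value = 0 ⊕ 2 ⊕ 2 = 0.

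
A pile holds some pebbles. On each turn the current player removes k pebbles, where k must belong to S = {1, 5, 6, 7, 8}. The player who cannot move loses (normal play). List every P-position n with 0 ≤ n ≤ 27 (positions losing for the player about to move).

G(0) = 0
G(1) = mex{0} = 1
G(2) = mex{1} = 0
G(3) = mex{0} = 1
G(4) = mex{1} = 0
G(5) = mex{0,0} = 1
G(6) = mex{1,1,0} = 2
G(7) = mex{2,0,1,0} = 3
G(8) = mex{3,1,0,1,0} = 2
G(9) = mex{2,0,1,0,1} = 3
G(10) = mex{3,1,0,1,0} = 2
G(11) = mex{2,2,1,0,1} = 3
G(12) = mex{3,3,2,1,0} = 4
G(13) = mex{4,2,3,2,1} = 0
G(14) = mex{0,3,2,3,2} = 1
G(15) = mex{1,2,3,2,3} = 0
G(16) = mex{0,3,2,3,2} = 1
G(17) = mex{1,4,3,2,3} = 0
G(18) = mex{0,0,4,3,2} = 1
G(19) = mex{1,1,0,4,3} = 2
G(20) = mex{2,0,1,0,4} = 3
G(21) = mex{3,1,0,1,0} = 2
G(22) = mex{2,0,1,0,1} = 3
G(23) = mex{3,1,0,1,0} = 2
G(24) = mex{2,2,1,0,1} = 3
G(25) = mex{3,3,2,1,0} = 4
G(26) = mex{4,2,3,2,1} = 0
G(27) = mex{0,3,2,3,2} = 1
P-positions are exactly the n with G(n) = 0.

0, 2, 4, 13, 15, 17, 26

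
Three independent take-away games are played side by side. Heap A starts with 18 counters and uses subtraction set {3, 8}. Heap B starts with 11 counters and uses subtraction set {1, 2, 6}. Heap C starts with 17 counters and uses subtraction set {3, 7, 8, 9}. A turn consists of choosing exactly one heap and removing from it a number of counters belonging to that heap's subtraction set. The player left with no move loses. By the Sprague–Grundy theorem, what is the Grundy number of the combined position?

Heap A, S = {3, 8}:
G(0) = 0
G(1) = mex{} = 0
G(2) = mex{} = 0
G(3) = mex{0} = 1
G(4) = mex{0} = 1
G(5) = mex{0} = 1
G(6) = mex{1} = 0
G(7) = mex{1} = 0
G(8) = mex{1,0} = 2
G(9) = mex{0,0} = 1
G(10) = mex{0,0} = 1
G(11) = mex{2,1} = 0
G(12) = mex{1,1} = 0
G(13) = mex{1,1} = 0
G(14) = mex{0,0} = 1
G(15) = mex{0,0} = 1
G(16) = mex{0,2} = 1
G(17) = mex{1,1} = 0
G(18) = mex{1,1} = 0
G_A(18) = 0.
Heap B, S = {1, 2, 6}:
n :  0  1  2  3  4  5  6  7  8  9 10 11
G :  0  1  2  0  1  2  3  0  1  2  0  1
G_B(11) = 1.
Heap C, S = {3, 7, 8, 9}:
G(0) = 0
G(1) = mex{} = 0
G(2) = mex{} = 0
G(3) = mex{0} = 1
G(4) = mex{0} = 1
G(5) = mex{0} = 1
G(6) = mex{1} = 0
G(7) = mex{1,0} = 2
G(8) = mex{1,0,0} = 2
G(9) = mex{0,0,0,0} = 1
G(10) = mex{2,1,0,0} = 3
G(11) = mex{2,1,1,0} = 3
G(12) = mex{1,1,1,1} = 0
G(13) = mex{3,0,1,1} = 2
G(14) = mex{3,2,0,1} = 4
G(15) = mex{0,2,2,0} = 1
G(16) = mex{2,1,2,2} = 0
G(17) = mex{4,3,1,2} = 0
G_C(17) = 0.
Combined Grundy value = 0 ⊕ 1 ⊕ 0 = 1.

1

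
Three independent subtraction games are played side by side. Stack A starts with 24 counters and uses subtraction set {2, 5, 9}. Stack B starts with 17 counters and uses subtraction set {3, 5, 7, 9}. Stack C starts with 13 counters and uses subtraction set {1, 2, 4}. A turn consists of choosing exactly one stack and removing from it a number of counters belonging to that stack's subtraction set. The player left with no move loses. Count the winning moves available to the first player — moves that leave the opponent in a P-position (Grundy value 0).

Stack A, S = {2, 5, 9}:
n :  0  1  2  3  4  5  6  7  8  9 10 11 12 13 14 15 16 17 18 19 20 21 22 23 24
G :  0  0  1  1  0  2  1  0  0  1  1  0  2  1  0  0  1  1  0  2  1  0  0  1  1
G_A(24) = 1.
Stack B, S = {3, 5, 7, 9}:
G(0) = 0
G(1) = mex{} = 0
G(2) = mex{} = 0
G(3) = mex{0} = 1
G(4) = mex{0} = 1
G(5) = mex{0,0} = 1
G(6) = mex{1,0} = 2
G(7) = mex{1,0,0} = 2
G(8) = mex{1,1,0} = 2
G(9) = mex{2,1,0,0} = 3
G(10) = mex{2,1,1,0} = 3
G(11) = mex{2,2,1,0} = 3
G(12) = mex{3,2,1,1} = 0
G(13) = mex{3,2,2,1} = 0
G(14) = mex{3,3,2,1} = 0
G(15) = mex{0,3,2,2} = 1
G(16) = mex{0,3,3,2} = 1
G(17) = mex{0,0,3,2} = 1
G_B(17) = 1.
Stack C, S = {1, 2, 4}:
G(0) = 0
G(1) = mex{0} = 1
G(2) = mex{1,0} = 2
G(3) = mex{2,1} = 0
G(4) = mex{0,2,0} = 1
G(5) = mex{1,0,1} = 2
G(6) = mex{2,1,2} = 0
G(7) = mex{0,2,0} = 1
G(8) = mex{1,0,1} = 2
G(9) = mex{2,1,2} = 0
G(10) = mex{0,2,0} = 1
G(11) = mex{1,0,1} = 2
G(12) = mex{2,1,2} = 0
G(13) = mex{0,2,0} = 1
G_C(13) = 1.
Combined Grundy value = 1 ⊕ 1 ⊕ 1 = 1.
A winning move leaves total XOR = 0, i.e. changes one component's Grundy value g to g ⊕ X where X is the current total.
Stack A: need g' = 1⊕1 = 0. Options: 24−2→G=0, 24−5→G=2, 24−9→G=0. Hits: 2.
Stack B: need g' = 1⊕1 = 0. Options: 17−3→G=0, 17−5→G=0, 17−7→G=3, 17−9→G=2. Hits: 2.
Stack C: need g' = 1⊕1 = 0. Options: 13−1→G=0, 13−2→G=2, 13−4→G=0. Hits: 2.

6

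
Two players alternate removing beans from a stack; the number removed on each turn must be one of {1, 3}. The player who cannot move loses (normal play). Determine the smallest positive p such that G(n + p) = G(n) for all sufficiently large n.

2

G(0) = 0
G(1) = mex{0} = 1
G(2) = mex{1} = 0
G(3) = mex{0,0} = 1
G(4) = mex{1,1} = 0
G(5) = mex{0,0} = 1
G(6) = mex{1,1} = 0
G(7) = mex{0,0} = 1
G(8) = mex{1,1} = 0
G(9) = mex{0,0} = 1
G(10) = mex{1,1} = 0
G(11) = mex{0,0} = 1
G(12) = mex{1,1} = 0
G(13) = mex{0,0} = 1
G(14) = mex{1,1} = 0
G(n+2) = G(n) holds for n = 0,…,2 (a full window of length max(S) = 3), so the sequence is purely periodic with period 2.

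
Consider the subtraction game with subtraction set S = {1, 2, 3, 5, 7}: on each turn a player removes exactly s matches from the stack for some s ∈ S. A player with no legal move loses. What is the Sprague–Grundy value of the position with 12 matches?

G(0) = 0
G(1) = mex{0} = 1
G(2) = mex{1,0} = 2
G(3) = mex{2,1,0} = 3
G(4) = mex{3,2,1} = 0
G(5) = mex{0,3,2,0} = 1
G(6) = mex{1,0,3,1} = 2
G(7) = mex{2,1,0,2,0} = 3
G(8) = mex{3,2,1,3,1} = 0
G(9) = mex{0,3,2,0,2} = 1
G(10) = mex{1,0,3,1,3} = 2
G(11) = mex{2,1,0,2,0} = 3
G(12) = mex{3,2,1,3,1} = 0

0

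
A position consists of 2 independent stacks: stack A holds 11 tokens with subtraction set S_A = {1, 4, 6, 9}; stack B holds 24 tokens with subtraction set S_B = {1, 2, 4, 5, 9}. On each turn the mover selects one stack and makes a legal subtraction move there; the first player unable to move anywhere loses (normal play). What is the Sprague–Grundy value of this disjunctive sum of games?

Stack A, S = {1, 4, 6, 9}:
G(0) = 0
G(1) = mex{0} = 1
G(2) = mex{1} = 0
G(3) = mex{0} = 1
G(4) = mex{1,0} = 2
G(5) = mex{2,1} = 0
G(6) = mex{0,0,0} = 1
G(7) = mex{1,1,1} = 0
G(8) = mex{0,2,0} = 1
G(9) = mex{1,0,1,0} = 2
G(10) = mex{2,1,2,1} = 0
G(11) = mex{0,0,0,0} = 1
G_A(11) = 1.
Stack B, S = {1, 2, 4, 5, 9}:
n :  0  1  2  3  4  5  6  7  8  9 10 11 12 13 14 15 16 17 18 19 20 21 22 23 24
G :  0  1  2  0  1  2  0  1  2  3  4  5  3  0  1  2  0  1  2  0  1  2  3  4  5
G_B(24) = 5.
Combined Grundy value = 1 ⊕ 5 = 4.

4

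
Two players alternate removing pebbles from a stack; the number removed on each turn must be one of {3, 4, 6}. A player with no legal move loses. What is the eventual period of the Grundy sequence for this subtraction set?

9

n :  0  1  2  3  4  5  6  7  8  9 10 11 12 13 14 15 16 17 18 19
G :  0  0  0  1  1  1  2  2  2  0  0  0  1  1  1  2  2  2  0  0
G(n+9) = G(n) holds for n = 0,…,5 (a full window of length max(S) = 6), so the sequence is purely periodic with period 9.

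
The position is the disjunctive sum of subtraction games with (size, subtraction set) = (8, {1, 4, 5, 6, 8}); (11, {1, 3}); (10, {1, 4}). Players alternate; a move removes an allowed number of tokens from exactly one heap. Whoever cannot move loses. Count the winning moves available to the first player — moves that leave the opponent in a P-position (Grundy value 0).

Heap A, S = {1, 4, 5, 6, 8}:
n : 0 1 2 3 4 5 6 7 8
G : 0 1 0 1 2 3 2 3 4
G_A(8) = 4.
Heap B, S = {1, 3}:
n :  0  1  2  3  4  5  6  7  8  9 10 11
G :  0  1  0  1  0  1  0  1  0  1  0  1
G_B(11) = 1.
Heap C, S = {1, 4}:
G(0) = 0
G(1) = mex{0} = 1
G(2) = mex{1} = 0
G(3) = mex{0} = 1
G(4) = mex{1,0} = 2
G(5) = mex{2,1} = 0
G(6) = mex{0,0} = 1
G(7) = mex{1,1} = 0
G(8) = mex{0,2} = 1
G(9) = mex{1,0} = 2
G(10) = mex{2,1} = 0
G_C(10) = 0.
Combined Grundy value = 4 ⊕ 1 ⊕ 0 = 5.
A winning move leaves total XOR = 0, i.e. changes one component's Grundy value g to g ⊕ X where X is the current total.
Heap A: need g' = 4⊕5 = 1. Options: 8−1→G=3, 8−4→G=2, 8−5→G=1, 8−6→G=0, 8−8→G=0. Hits: 1.
Heap B: need g' = 1⊕5 = 4. Options: 11−1→G=0, 11−3→G=0. Hits: 0.
Heap C: need g' = 0⊕5 = 5. Options: 10−1→G=2, 10−4→G=1. Hits: 0.

1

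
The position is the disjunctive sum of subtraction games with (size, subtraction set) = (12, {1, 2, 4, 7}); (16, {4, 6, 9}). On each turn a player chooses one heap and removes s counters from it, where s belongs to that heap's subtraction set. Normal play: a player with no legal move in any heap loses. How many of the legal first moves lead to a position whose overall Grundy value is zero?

0

Heap A, S = {1, 2, 4, 7}:
G(0) = 0
G(1) = mex{0} = 1
G(2) = mex{1,0} = 2
G(3) = mex{2,1} = 0
G(4) = mex{0,2,0} = 1
G(5) = mex{1,0,1} = 2
G(6) = mex{2,1,2} = 0
G(7) = mex{0,2,0,0} = 1
G(8) = mex{1,0,1,1} = 2
G(9) = mex{2,1,2,2} = 0
G(10) = mex{0,2,0,0} = 1
G(11) = mex{1,0,1,1} = 2
G(12) = mex{2,1,2,2} = 0
G_A(12) = 0.
Heap B, S = {4, 6, 9}:
n :  0  1  2  3  4  5  6  7  8  9 10 11 12 13 14 15 16
G :  0  0  0  0  1  1  1  1  2  2  2  2  3  0  0  0  0
G_B(16) = 0.
Combined Grundy value = 0 ⊕ 0 = 0.
A winning move leaves total XOR = 0, i.e. changes one component's Grundy value g to g ⊕ X where X is the current total.
Heap A: target g' = 0⊕0 = 0, but every legal move changes the Grundy value (mex property), so 0 moves.
Heap B: target g' = 0⊕0 = 0, but every legal move changes the Grundy value (mex property), so 0 moves.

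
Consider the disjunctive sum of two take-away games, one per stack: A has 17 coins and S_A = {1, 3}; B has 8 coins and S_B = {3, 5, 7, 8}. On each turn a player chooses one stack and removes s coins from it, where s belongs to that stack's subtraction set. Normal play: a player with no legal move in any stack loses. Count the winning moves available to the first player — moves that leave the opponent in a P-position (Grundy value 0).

2

Stack A, S = {1, 3}:
n :  0  1  2  3  4  5  6  7  8  9 10 11 12 13 14 15 16 17
G :  0  1  0  1  0  1  0  1  0  1  0  1  0  1  0  1  0  1
G_A(17) = 1.
Stack B, S = {3, 5, 7, 8}:
G(0) = 0
G(1) = mex{} = 0
G(2) = mex{} = 0
G(3) = mex{0} = 1
G(4) = mex{0} = 1
G(5) = mex{0,0} = 1
G(6) = mex{1,0} = 2
G(7) = mex{1,0,0} = 2
G(8) = mex{1,1,0,0} = 2
G_B(8) = 2.
Combined Grundy value = 1 ⊕ 2 = 3.
A winning move leaves total XOR = 0, i.e. changes one component's Grundy value g to g ⊕ X where X is the current total.
Stack A: need g' = 1⊕3 = 2. Options: 17−1→G=0, 17−3→G=0. Hits: 0.
Stack B: need g' = 2⊕3 = 1. Options: 8−3→G=1, 8−5→G=1, 8−7→G=0, 8−8→G=0. Hits: 2.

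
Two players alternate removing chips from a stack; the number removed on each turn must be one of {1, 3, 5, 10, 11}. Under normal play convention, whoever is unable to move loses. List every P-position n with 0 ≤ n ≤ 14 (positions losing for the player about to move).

n :  0  1  2  3  4  5  6  7  8  9 10 11 12 13 14
G :  0  1  0  1  0  1  0  1  0  1  2  3  2  3  2
P-positions are exactly the n with G(n) = 0.

0, 2, 4, 6, 8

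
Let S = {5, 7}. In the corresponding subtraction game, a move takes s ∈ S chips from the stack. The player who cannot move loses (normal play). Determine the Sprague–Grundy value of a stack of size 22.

2

n :  0  1  2  3  4  5  6  7  8  9 10 11 12 13 14 15 16 17 18 19 20 21 22
G :  0  0  0  0  0  1  1  1  1  1  2  2  0  0  0  0  0  1  1  1  1  1  2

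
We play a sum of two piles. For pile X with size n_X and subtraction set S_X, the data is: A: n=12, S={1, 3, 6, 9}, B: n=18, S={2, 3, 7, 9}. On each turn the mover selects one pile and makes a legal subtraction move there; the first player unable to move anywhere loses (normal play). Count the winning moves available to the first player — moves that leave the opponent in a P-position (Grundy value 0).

3

Pile A, S = {1, 3, 6, 9}:
n :  0  1  2  3  4  5  6  7  8  9 10 11 12
G :  0  1  0  1  0  1  2  3  2  3  2  3  0
G_A(12) = 0.
Pile B, S = {2, 3, 7, 9}:
n :  0  1  2  3  4  5  6  7  8  9 10 11 12 13 14 15 16 17 18
G :  0  0  1  1  2  0  0  1  1  2  2  0  3  1  2  2  0  0  1
G_B(18) = 1.
Combined Grundy value = 0 ⊕ 1 = 1.
A winning move leaves total XOR = 0, i.e. changes one component's Grundy value g to g ⊕ X where X is the current total.
Pile A: need g' = 0⊕1 = 1. Options: 12−1→G=3, 12−3→G=3, 12−6→G=2, 12−9→G=1. Hits: 1.
Pile B: need g' = 1⊕1 = 0. Options: 18−2→G=0, 18−3→G=2, 18−7→G=0, 18−9→G=2. Hits: 2.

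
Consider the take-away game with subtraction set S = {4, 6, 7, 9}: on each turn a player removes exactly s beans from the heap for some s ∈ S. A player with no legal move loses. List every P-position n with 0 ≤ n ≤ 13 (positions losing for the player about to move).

0, 1, 2, 3, 13

G(0) = 0
G(1) = mex{} = 0
G(2) = mex{} = 0
G(3) = mex{} = 0
G(4) = mex{0} = 1
G(5) = mex{0} = 1
G(6) = mex{0,0} = 1
G(7) = mex{0,0,0} = 1
G(8) = mex{1,0,0} = 2
G(9) = mex{1,0,0,0} = 2
G(10) = mex{1,1,0,0} = 2
G(11) = mex{1,1,1,0} = 2
G(12) = mex{2,1,1,0} = 3
G(13) = mex{2,1,1,1} = 0
P-positions are exactly the n with G(n) = 0.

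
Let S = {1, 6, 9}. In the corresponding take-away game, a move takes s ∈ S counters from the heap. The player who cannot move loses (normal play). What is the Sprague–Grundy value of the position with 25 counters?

n :  0  1  2  3  4  5  6  7  8  9 10 11 12 13 14 15 16 17 18 19 20 21 22 23 24 25
G :  0  1  0  1  0  1  2  0  1  2  3  2  0  1  0  1  2  0  1  0  1  2  0  1  0  1

1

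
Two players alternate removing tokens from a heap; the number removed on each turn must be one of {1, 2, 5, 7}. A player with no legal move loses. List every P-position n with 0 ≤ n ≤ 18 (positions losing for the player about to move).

G(0) = 0
G(1) = mex{0} = 1
G(2) = mex{1,0} = 2
G(3) = mex{2,1} = 0
G(4) = mex{0,2} = 1
G(5) = mex{1,0,0} = 2
G(6) = mex{2,1,1} = 0
G(7) = mex{0,2,2,0} = 1
G(8) = mex{1,0,0,1} = 2
G(9) = mex{2,1,1,2} = 0
G(10) = mex{0,2,2,0} = 1
G(11) = mex{1,0,0,1} = 2
G(12) = mex{2,1,1,2} = 0
G(13) = mex{0,2,2,0} = 1
G(14) = mex{1,0,0,1} = 2
G(15) = mex{2,1,1,2} = 0
G(16) = mex{0,2,2,0} = 1
G(17) = mex{1,0,0,1} = 2
G(18) = mex{2,1,1,2} = 0
P-positions are exactly the n with G(n) = 0.

0, 3, 6, 9, 12, 15, 18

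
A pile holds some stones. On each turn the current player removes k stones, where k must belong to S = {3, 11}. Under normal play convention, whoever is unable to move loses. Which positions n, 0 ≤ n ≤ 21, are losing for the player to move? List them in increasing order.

n :  0  1  2  3  4  5  6  7  8  9 10 11 12 13 14 15 16 17 18 19 20 21
G :  0  0  0  1  1  1  0  0  0  1  1  1  2  2  0  0  0  1  1  1  0  0
P-positions are exactly the n with G(n) = 0.

0, 1, 2, 6, 7, 8, 14, 15, 16, 20, 21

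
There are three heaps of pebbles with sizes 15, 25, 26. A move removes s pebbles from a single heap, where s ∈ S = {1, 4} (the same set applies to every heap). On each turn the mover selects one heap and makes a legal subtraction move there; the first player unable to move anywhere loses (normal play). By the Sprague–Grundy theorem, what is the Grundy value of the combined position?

1

All heaps use S = {1, 4}:
n :  0  1  2  3  4  5  6  7  8  9 10 11 12 13 14 15 16 17 18 19 20 21 22 23 24 25 26
G :  0  1  0  1  2  0  1  0  1  2  0  1  0  1  2  0  1  0  1  2  0  1  0  1  2  0  1
Heap A: G(15) = 0.
Heap B: G(25) = 0.
Heap C: G(26) = 1.
Combined Grundy value = 0 ⊕ 0 ⊕ 1 = 1.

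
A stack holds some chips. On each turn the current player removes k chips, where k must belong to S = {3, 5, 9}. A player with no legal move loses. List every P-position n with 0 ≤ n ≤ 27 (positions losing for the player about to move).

n :  0  1  2  3  4  5  6  7  8  9 10 11 12 13 14 15 16 17 18 19 20 21 22 23 24 25 26 27
G :  0  0  0  1  1  1  2  2  0  3  3  1  0  2  0  1  0  1  0  1  0  1  0  1  0  1  0  1
P-positions are exactly the n with G(n) = 0.

0, 1, 2, 8, 12, 14, 16, 18, 20, 22, 24, 26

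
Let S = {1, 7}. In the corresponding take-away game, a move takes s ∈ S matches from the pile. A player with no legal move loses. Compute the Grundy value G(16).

G(0) = 0
G(1) = mex{0} = 1
G(2) = mex{1} = 0
G(3) = mex{0} = 1
G(4) = mex{1} = 0
G(5) = mex{0} = 1
G(6) = mex{1} = 0
G(7) = mex{0,0} = 1
G(8) = mex{1,1} = 0
G(9) = mex{0,0} = 1
G(10) = mex{1,1} = 0
G(11) = mex{0,0} = 1
G(12) = mex{1,1} = 0
G(13) = mex{0,0} = 1
G(14) = mex{1,1} = 0
G(15) = mex{0,0} = 1
G(16) = mex{1,1} = 0

0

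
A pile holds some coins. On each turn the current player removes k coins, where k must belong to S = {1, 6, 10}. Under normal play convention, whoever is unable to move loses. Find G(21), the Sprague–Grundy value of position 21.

1

n :  0  1  2  3  4  5  6  7  8  9 10 11 12 13 14 15 16 17 18 19 20 21
G :  0  1  0  1  0  1  2  0  1  0  1  0  1  2  3  2  0  1  0  1  0  1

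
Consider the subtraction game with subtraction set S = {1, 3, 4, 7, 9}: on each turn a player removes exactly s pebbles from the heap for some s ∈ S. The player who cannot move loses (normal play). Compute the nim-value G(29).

3

G(0) = 0
G(1) = mex{0} = 1
G(2) = mex{1} = 0
G(3) = mex{0,0} = 1
G(4) = mex{1,1,0} = 2
G(5) = mex{2,0,1} = 3
G(6) = mex{3,1,0} = 2
G(7) = mex{2,2,1,0} = 3
G(8) = mex{3,3,2,1} = 0
G(9) = mex{0,2,3,0,0} = 1
G(10) = mex{1,3,2,1,1} = 0
G(11) = mex{0,0,3,2,0} = 1
G(12) = mex{1,1,0,3,1} = 2
G(13) = mex{2,0,1,2,2} = 3
G(14) = mex{3,1,0,3,3} = 2
G(15) = mex{2,2,1,0,2} = 3
G(16) = mex{3,3,2,1,3} = 0
G(17) = mex{0,2,3,0,0} = 1
G(18) = mex{1,3,2,1,1} = 0
G(19) = mex{0,0,3,2,0} = 1
G(20) = mex{1,1,0,3,1} = 2
G(21) = mex{2,0,1,2,2} = 3
G(22) = mex{3,1,0,3,3} = 2
G(23) = mex{2,2,1,0,2} = 3
G(24) = mex{3,3,2,1,3} = 0
G(25) = mex{0,2,3,0,0} = 1
G(26) = mex{1,3,2,1,1} = 0
G(27) = mex{0,0,3,2,0} = 1
G(28) = mex{1,1,0,3,1} = 2
G(29) = mex{2,0,1,2,2} = 3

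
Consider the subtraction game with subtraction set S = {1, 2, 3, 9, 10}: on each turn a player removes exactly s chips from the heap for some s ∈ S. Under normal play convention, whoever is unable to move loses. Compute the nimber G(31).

n :  0  1  2  3  4  5  6  7  8  9 10 11 12 13 14 15 16 17 18 19 20 21 22 23 24 25 26 27 28 29 30 31
G :  0  1  2  3  0  1  2  3  0  1  2  3  0  1  2  3  0  1  2  3  0  1  2  3  0  1  2  3  0  1  2  3

3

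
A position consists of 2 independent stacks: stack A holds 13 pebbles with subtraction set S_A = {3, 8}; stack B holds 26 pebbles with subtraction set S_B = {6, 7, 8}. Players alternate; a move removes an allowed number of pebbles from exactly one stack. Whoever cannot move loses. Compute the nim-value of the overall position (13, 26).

Stack A, S = {3, 8}:
G(0) = 0
G(1) = mex{} = 0
G(2) = mex{} = 0
G(3) = mex{0} = 1
G(4) = mex{0} = 1
G(5) = mex{0} = 1
G(6) = mex{1} = 0
G(7) = mex{1} = 0
G(8) = mex{1,0} = 2
G(9) = mex{0,0} = 1
G(10) = mex{0,0} = 1
G(11) = mex{2,1} = 0
G(12) = mex{1,1} = 0
G(13) = mex{1,1} = 0
G_A(13) = 0.
Stack B, S = {6, 7, 8}:
G(0) = 0
G(1) = mex{} = 0
G(2) = mex{} = 0
G(3) = mex{} = 0
G(4) = mex{} = 0
G(5) = mex{} = 0
G(6) = mex{0} = 1
G(7) = mex{0,0} = 1
G(8) = mex{0,0,0} = 1
G(9) = mex{0,0,0} = 1
G(10) = mex{0,0,0} = 1
G(11) = mex{0,0,0} = 1
G(12) = mex{1,0,0} = 2
G(13) = mex{1,1,0} = 2
G(14) = mex{1,1,1} = 0
G(15) = mex{1,1,1} = 0
G(16) = mex{1,1,1} = 0
G(17) = mex{1,1,1} = 0
G(18) = mex{2,1,1} = 0
G(19) = mex{2,2,1} = 0
G(20) = mex{0,2,2} = 1
G(21) = mex{0,0,2} = 1
G(22) = mex{0,0,0} = 1
G(23) = mex{0,0,0} = 1
G(24) = mex{0,0,0} = 1
G(25) = mex{0,0,0} = 1
G(26) = mex{1,0,0} = 2
G_B(26) = 2.
Combined Grundy value = 0 ⊕ 2 = 2.

2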